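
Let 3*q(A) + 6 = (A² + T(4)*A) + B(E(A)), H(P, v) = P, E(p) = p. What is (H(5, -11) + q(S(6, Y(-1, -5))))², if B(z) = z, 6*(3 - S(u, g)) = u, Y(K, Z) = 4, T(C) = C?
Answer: 529/9 ≈ 58.778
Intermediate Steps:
S(u, g) = 3 - u/6
q(A) = -2 + A²/3 + 5*A/3 (q(A) = -2 + ((A² + 4*A) + A)/3 = -2 + (A² + 5*A)/3 = -2 + (A²/3 + 5*A/3) = -2 + A²/3 + 5*A/3)
(H(5, -11) + q(S(6, Y(-1, -5))))² = (5 + (-2 + (3 - ⅙*6)²/3 + 5*(3 - ⅙*6)/3))² = (5 + (-2 + (3 - 1)²/3 + 5*(3 - 1)/3))² = (5 + (-2 + (⅓)*2² + (5/3)*2))² = (5 + (-2 + (⅓)*4 + 10/3))² = (5 + (-2 + 4/3 + 10/3))² = (5 + 8/3)² = (23/3)² = 529/9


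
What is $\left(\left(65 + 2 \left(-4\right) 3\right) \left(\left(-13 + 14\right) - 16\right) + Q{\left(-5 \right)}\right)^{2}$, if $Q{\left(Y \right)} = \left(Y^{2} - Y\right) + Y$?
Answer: $348100$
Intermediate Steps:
$Q{\left(Y \right)} = Y^{2}$
$\left(\left(65 + 2 \left(-4\right) 3\right) \left(\left(-13 + 14\right) - 16\right) + Q{\left(-5 \right)}\right)^{2} = \left(\left(65 + 2 \left(-4\right) 3\right) \left(\left(-13 + 14\right) - 16\right) + \left(-5\right)^{2}\right)^{2} = \left(\left(65 - 24\right) \left(1 - 16\right) + 25\right)^{2} = \left(\left(65 - 24\right) \left(-15\right) + 25\right)^{2} = \left(41 \left(-15\right) + 25\right)^{2} = \left(-615 + 25\right)^{2} = \left(-590\right)^{2} = 348100$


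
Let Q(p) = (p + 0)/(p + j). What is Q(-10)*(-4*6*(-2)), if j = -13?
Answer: 480/23 ≈ 20.870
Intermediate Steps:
Q(p) = p/(-13 + p) (Q(p) = (p + 0)/(p - 13) = p/(-13 + p))
Q(-10)*(-4*6*(-2)) = (-10/(-13 - 10))*(-4*6*(-2)) = (-10/(-23))*(-24*(-2)) = -10*(-1/23)*48 = (10/23)*48 = 480/23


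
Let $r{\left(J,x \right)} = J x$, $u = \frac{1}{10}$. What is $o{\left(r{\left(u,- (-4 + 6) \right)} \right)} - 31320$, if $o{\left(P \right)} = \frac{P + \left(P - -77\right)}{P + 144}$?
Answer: $- \frac{22518697}{719} \approx -31319.0$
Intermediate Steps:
$u = \frac{1}{10} \approx 0.1$
$o{\left(P \right)} = \frac{77 + 2 P}{144 + P}$ ($o{\left(P \right)} = \frac{P + \left(P + 77\right)}{144 + P} = \frac{P + \left(77 + P\right)}{144 + P} = \frac{77 + 2 P}{144 + P}$)
$o{\left(r{\left(u,- (-4 + 6) \right)} \right)} - 31320 = \frac{77 + 2 \frac{\left(-1\right) \left(-4 + 6\right)}{10}}{144 + \frac{\left(-1\right) \left(-4 + 6\right)}{10}} - 31320 = \frac{77 + 2 \frac{\left(-1\right) 2}{10}}{144 + \frac{\left(-1\right) 2}{10}} - 31320 = \frac{77 + 2 \cdot \frac{1}{10} \left(-2\right)}{144 + \frac{1}{10} \left(-2\right)} - 31320 = \frac{77 + 2 \left(- \frac{1}{5}\right)}{144 - \frac{1}{5}} - 31320 = \frac{77 - \frac{2}{5}}{\frac{719}{5}} - 31320 = \frac{5}{719} \cdot \frac{383}{5} - 31320 = \frac{383}{719} - 31320 = - \frac{22518697}{719}$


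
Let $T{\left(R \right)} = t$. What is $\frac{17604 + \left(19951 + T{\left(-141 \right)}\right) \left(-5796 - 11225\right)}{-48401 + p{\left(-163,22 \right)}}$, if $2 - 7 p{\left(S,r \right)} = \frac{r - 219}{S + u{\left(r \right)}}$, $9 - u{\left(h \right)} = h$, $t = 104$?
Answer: $\frac{420529094832}{59629877} \approx 7052.3$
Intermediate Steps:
$T{\left(R \right)} = 104$
$u{\left(h \right)} = 9 - h$
$p{\left(S,r \right)} = \frac{2}{7} - \frac{-219 + r}{7 \left(9 + S - r\right)}$ ($p{\left(S,r \right)} = \frac{2}{7} - \frac{\left(r - 219\right) \frac{1}{S - \left(-9 + r\right)}}{7} = \frac{2}{7} - \frac{\left(-219 + r\right) \frac{1}{9 + S - r}}{7} = \frac{2}{7} - \frac{\frac{1}{9 + S - r} \left(-219 + r\right)}{7} = \frac{2}{7} - \frac{-219 + r}{7 \left(9 + S - r\right)}$)
$\frac{17604 + \left(19951 + T{\left(-141 \right)}\right) \left(-5796 - 11225\right)}{-48401 + p{\left(-163,22 \right)}} = \frac{17604 + \left(19951 + 104\right) \left(-5796 - 11225\right)}{-48401 + \frac{237 - 66 + 2 \left(-163\right)}{7 \left(9 - 163 - 22\right)}} = \frac{17604 + 20055 \left(-17021\right)}{-48401 + \frac{237 - 66 - 326}{7 \left(9 - 163 - 22\right)}} = \frac{17604 - 341356155}{-48401 + \frac{1}{7} \frac{1}{-176} \left(-155\right)} = - \frac{341338551}{-48401 + \frac{1}{7} \left(- \frac{1}{176}\right) \left(-155\right)} = - \frac{341338551}{-48401 + \frac{155}{1232}} = - \frac{341338551}{- \frac{59629877}{1232}} = \left(-341338551\right) \left(- \frac{1232}{59629877}\right) = \frac{420529094832}{59629877}$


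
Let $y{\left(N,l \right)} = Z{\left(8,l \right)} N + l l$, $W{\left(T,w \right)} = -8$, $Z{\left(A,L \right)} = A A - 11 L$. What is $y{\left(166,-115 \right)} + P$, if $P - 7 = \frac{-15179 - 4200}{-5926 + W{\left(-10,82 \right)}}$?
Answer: $\frac{1387661543}{5934} \approx 2.3385 \cdot 10^{5}$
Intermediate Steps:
$Z{\left(A,L \right)} = A^{2} - 11 L$
$y{\left(N,l \right)} = l^{2} + N \left(64 - 11 l\right)$ ($y{\left(N,l \right)} = \left(8^{2} - 11 l\right) N + l l = \left(64 - 11 l\right) N + l^{2} = N \left(64 - 11 l\right) + l^{2} = l^{2} + N \left(64 - 11 l\right)$)
$P = \frac{60917}{5934}$ ($P = 7 + \frac{-15179 - 4200}{-5926 - 8} = 7 - \frac{19379}{-5934} = 7 - - \frac{19379}{5934} = 7 + \frac{19379}{5934} = \frac{60917}{5934} \approx 10.266$)
$y{\left(166,-115 \right)} + P = \left(\left(-115\right)^{2} - 166 \left(-64 + 11 \left(-115\right)\right)\right) + \frac{60917}{5934} = \left(13225 - 166 \left(-64 - 1265\right)\right) + \frac{60917}{5934} = \left(13225 - 166 \left(-1329\right)\right) + \frac{60917}{5934} = \left(13225 + 220614\right) + \frac{60917}{5934} = 233839 + \frac{60917}{5934} = \frac{1387661543}{5934}$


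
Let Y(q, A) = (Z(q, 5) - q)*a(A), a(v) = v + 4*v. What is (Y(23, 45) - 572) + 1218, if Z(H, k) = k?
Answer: -3404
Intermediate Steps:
a(v) = 5*v
Y(q, A) = 5*A*(5 - q) (Y(q, A) = (5 - q)*(5*A) = 5*A*(5 - q))
(Y(23, 45) - 572) + 1218 = (5*45*(5 - 1*23) - 572) + 1218 = (5*45*(5 - 23) - 572) + 1218 = (5*45*(-18) - 572) + 1218 = (-4050 - 572) + 1218 = -4622 + 1218 = -3404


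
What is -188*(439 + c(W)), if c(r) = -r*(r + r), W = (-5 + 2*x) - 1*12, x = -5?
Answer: 191572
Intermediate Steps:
W = -27 (W = (-5 + 2*(-5)) - 1*12 = (-5 - 10) - 12 = -15 - 12 = -27)
c(r) = -2*r² (c(r) = -r*2*r = -2*r²)
-188*(439 + c(W)) = -188*(439 - 2*(-27)²) = -188*(439 - 2*729) = -188*(439 - 1458) = -188*(-1019) = 191572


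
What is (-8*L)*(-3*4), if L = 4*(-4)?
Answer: -1536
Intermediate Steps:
L = -16
(-8*L)*(-3*4) = (-8*(-16))*(-3*4) = 128*(-12) = -1536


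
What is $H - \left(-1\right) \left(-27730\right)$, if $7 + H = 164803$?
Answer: $137066$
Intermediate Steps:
$H = 164796$ ($H = -7 + 164803 = 164796$)
$H - \left(-1\right) \left(-27730\right) = 164796 - \left(-1\right) \left(-27730\right) = 164796 - 27730 = 137066$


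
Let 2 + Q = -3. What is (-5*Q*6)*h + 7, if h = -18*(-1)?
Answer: 2707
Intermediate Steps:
Q = -5 (Q = -2 - 3 = -5)
h = 18
(-5*Q*6)*h + 7 = (-5*(-5)*6)*18 + 7 = (25*6)*18 + 7 = 150*18 + 7 = 2700 + 7 = 2707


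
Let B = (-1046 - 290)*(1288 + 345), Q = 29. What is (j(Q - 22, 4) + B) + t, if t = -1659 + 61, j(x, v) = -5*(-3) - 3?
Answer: -2183274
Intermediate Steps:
B = -2181688 (B = -1336*1633 = -2181688)
j(x, v) = 12 (j(x, v) = 15 - 3 = 12)
t = -1598
(j(Q - 22, 4) + B) + t = (12 - 2181688) - 1598 = -2181676 - 1598 = -2183274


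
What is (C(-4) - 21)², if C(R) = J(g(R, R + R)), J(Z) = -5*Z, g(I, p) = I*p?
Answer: 32761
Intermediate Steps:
C(R) = -10*R² (C(R) = -5*R*(R + R) = -5*R*2*R = -10*R²)
(C(-4) - 21)² = (-10*(-4)² - 21)² = (-10*16 - 21)² = (-160 - 21)² = (-181)² = 32761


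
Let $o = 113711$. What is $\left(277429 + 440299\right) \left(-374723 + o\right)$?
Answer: $-187335620736$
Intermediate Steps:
$\left(277429 + 440299\right) \left(-374723 + o\right) = \left(277429 + 440299\right) \left(-374723 + 113711\right) = 717728 \left(-261012\right) = -187335620736$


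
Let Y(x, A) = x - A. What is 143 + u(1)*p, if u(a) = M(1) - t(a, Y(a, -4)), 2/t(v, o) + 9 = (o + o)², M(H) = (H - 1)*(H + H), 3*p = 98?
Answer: 5549/39 ≈ 142.28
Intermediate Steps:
p = 98/3 (p = (⅓)*98 = 98/3 ≈ 32.667)
M(H) = 2*H*(-1 + H) (M(H) = (-1 + H)*(2*H) = 2*H*(-1 + H))
t(v, o) = 2/(-9 + 4*o²) (t(v, o) = 2/(-9 + (o + o)²) = 2/(-9 + (2*o)²) = 2/(-9 + 4*o²))
u(a) = -2/(-9 + 4*(4 + a)²) (u(a) = 2*1*(-1 + 1) - 2/(-9 + 4*(a - 1*(-4))²) = 2*1*0 - 2/(-9 + 4*(a + 4)²) = 0 - 2/(-9 + 4*(4 + a)²) = -2/(-9 + 4*(4 + a)²))
143 + u(1)*p = 143 - 2/(-9 + 4*(4 + 1)²)*(98/3) = 143 - 2/(-9 + 4*5²)*(98/3) = 143 - 2/(-9 + 4*25)*(98/3) = 143 - 2/(-9 + 100)*(98/3) = 143 - 2/91*(98/3) = 143 - 2*1/91*(98/3) = 143 - 2/91*98/3 = 143 - 28/39 = 5549/39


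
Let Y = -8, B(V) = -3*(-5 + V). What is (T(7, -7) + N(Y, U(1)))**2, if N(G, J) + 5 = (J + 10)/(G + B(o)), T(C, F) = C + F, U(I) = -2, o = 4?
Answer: 1089/25 ≈ 43.560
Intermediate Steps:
B(V) = 15 - 3*V
N(G, J) = -5 + (10 + J)/(3 + G) (N(G, J) = -5 + (J + 10)/(G + (15 - 3*4)) = -5 + (10 + J)/(G + (15 - 12)) = -5 + (10 + J)/(G + 3) = -5 + (10 + J)/(3 + G))
(T(7, -7) + N(Y, U(1)))**2 = ((7 - 7) + (-5 - 2 - 5*(-8))/(3 - 8))**2 = (0 + (-5 - 2 + 40)/(-5))**2 = (0 - 1/5*33)**2 = (0 - 33/5)**2 = (-33/5)**2 = 1089/25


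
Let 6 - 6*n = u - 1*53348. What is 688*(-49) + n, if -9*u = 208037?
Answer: -1132225/54 ≈ -20967.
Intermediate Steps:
u = -208037/9 (u = -1/9*208037 = -208037/9 ≈ -23115.)
n = 688223/54 (n = 1 - (-208037/9 - 1*53348)/6 = 1 - (-208037/9 - 53348)/6 = 1 - 1/6*(-688169/9) = 1 + 688169/54 = 688223/54 ≈ 12745.)
688*(-49) + n = 688*(-49) + 688223/54 = -33712 + 688223/54 = -1132225/54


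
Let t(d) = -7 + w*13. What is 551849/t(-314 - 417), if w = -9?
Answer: -551849/124 ≈ -4450.4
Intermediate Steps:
t(d) = -124 (t(d) = -7 - 9*13 = -7 - 117 = -124)
551849/t(-314 - 417) = 551849/(-124) = 551849*(-1/124) = -551849/124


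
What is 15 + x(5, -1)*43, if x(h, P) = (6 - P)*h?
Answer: 1520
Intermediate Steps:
x(h, P) = h*(6 - P)
15 + x(5, -1)*43 = 15 + (5*(6 - 1*(-1)))*43 = 15 + (5*(6 + 1))*43 = 15 + (5*7)*43 = 15 + 35*43 = 15 + 1505 = 1520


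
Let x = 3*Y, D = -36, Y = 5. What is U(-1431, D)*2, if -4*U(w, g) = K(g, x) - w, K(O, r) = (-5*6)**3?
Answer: 25569/2 ≈ 12785.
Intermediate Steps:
x = 15 (x = 3*5 = 15)
K(O, r) = -27000 (K(O, r) = (-30)**3 = -27000)
U(w, g) = 6750 + w/4 (U(w, g) = -(-27000 - w)/4 = 6750 + w/4)
U(-1431, D)*2 = (6750 + (1/4)*(-1431))*2 = (6750 - 1431/4)*2 = (25569/4)*2 = 25569/2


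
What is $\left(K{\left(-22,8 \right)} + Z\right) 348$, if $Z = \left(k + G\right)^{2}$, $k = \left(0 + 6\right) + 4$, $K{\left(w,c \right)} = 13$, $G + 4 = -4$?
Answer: $5916$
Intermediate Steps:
$G = -8$ ($G = -4 - 4 = -8$)
$k = 10$ ($k = 6 + 4 = 10$)
$Z = 4$ ($Z = \left(10 - 8\right)^{2} = 2^{2} = 4$)
$\left(K{\left(-22,8 \right)} + Z\right) 348 = \left(13 + 4\right) 348 = 17 \cdot 348 = 5916$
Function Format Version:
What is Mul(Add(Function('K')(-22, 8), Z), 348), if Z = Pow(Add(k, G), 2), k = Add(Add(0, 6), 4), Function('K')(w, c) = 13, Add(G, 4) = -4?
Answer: 5916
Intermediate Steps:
G = -8 (G = Add(-4, -4) = -8)
k = 10 (k = Add(6, 4) = 10)
Z = 4 (Z = Pow(Add(10, -8), 2) = Pow(2, 2) = 4)
Mul(Add(Function('K')(-22, 8), Z), 348) = Mul(Add(13, 4), 348) = Mul(17, 348) = 5916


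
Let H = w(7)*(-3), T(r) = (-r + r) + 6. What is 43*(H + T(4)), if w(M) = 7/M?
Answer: 129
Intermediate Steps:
T(r) = 6 (T(r) = 0 + 6 = 6)
H = -3 (H = (7/7)*(-3) = (7*(⅐))*(-3) = 1*(-3) = -3)
43*(H + T(4)) = 43*(-3 + 6) = 43*3 = 129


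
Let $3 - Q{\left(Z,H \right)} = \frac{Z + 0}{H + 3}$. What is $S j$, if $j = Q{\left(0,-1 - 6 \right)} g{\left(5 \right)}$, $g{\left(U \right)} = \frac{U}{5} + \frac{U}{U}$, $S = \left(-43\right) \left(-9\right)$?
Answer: $2322$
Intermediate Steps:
$Q{\left(Z,H \right)} = 3 - \frac{Z}{3 + H}$ ($Q{\left(Z,H \right)} = 3 - \frac{Z + 0}{H + 3} = 3 - \frac{Z}{3 + H}$)
$S = 387$
$g{\left(U \right)} = 1 + \frac{U}{5}$ ($g{\left(U \right)} = U \frac{1}{5} + 1 = \frac{U}{5} + 1 = 1 + \frac{U}{5}$)
$j = 6$ ($j = \frac{9 - 0 + 3 \left(-1 - 6\right)}{3 - 7} \left(1 + \frac{1}{5} \cdot 5\right) = \frac{9 + 0 + 3 \left(-1 - 6\right)}{3 - 7} \left(1 + 1\right) = \frac{9 + 0 + 3 \left(-7\right)}{3 - 7} \cdot 2 = \frac{9 + 0 - 21}{-4} \cdot 2 = \left(- \frac{1}{4}\right) \left(-12\right) 2 = 3 \cdot 2 = 6$)
$S j = 387 \cdot 6 = 2322$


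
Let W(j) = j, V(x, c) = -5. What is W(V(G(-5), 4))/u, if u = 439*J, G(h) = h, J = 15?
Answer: -1/1317 ≈ -0.00075930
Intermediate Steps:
u = 6585 (u = 439*15 = 6585)
W(V(G(-5), 4))/u = -5/6585 = -5*1/6585 = -1/1317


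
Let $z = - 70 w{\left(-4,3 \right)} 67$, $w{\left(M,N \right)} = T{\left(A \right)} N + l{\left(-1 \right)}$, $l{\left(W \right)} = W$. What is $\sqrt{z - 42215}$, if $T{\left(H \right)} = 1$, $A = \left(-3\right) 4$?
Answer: $i \sqrt{51595} \approx 227.15 i$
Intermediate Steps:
$A = -12$
$w{\left(M,N \right)} = -1 + N$ ($w{\left(M,N \right)} = 1 N - 1 = N - 1 = -1 + N$)
$z = -9380$ ($z = - 70 \left(-1 + 3\right) 67 = \left(-70\right) 2 \cdot 67 = \left(-140\right) 67 = -9380$)
$\sqrt{z - 42215} = \sqrt{-9380 - 42215} = \sqrt{-51595} = i \sqrt{51595}$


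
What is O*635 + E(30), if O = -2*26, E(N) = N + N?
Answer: -32960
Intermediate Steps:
E(N) = 2*N
O = -52
O*635 + E(30) = -52*635 + 2*30 = -33020 + 60 = -32960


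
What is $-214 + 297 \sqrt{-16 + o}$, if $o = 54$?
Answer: $-214 + 297 \sqrt{38} \approx 1616.8$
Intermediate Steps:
$-214 + 297 \sqrt{-16 + o} = -214 + 297 \sqrt{-16 + 54} = -214 + 297 \sqrt{38}$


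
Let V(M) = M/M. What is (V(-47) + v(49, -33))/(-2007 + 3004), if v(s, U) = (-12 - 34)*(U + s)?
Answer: -735/997 ≈ -0.73721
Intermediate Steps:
v(s, U) = -46*U - 46*s (v(s, U) = -46*(U + s) = -46*U - 46*s)
V(M) = 1
(V(-47) + v(49, -33))/(-2007 + 3004) = (1 + (-46*(-33) - 46*49))/(-2007 + 3004) = (1 + (1518 - 2254))/997 = (1 - 736)*(1/997) = -735*1/997 = -735/997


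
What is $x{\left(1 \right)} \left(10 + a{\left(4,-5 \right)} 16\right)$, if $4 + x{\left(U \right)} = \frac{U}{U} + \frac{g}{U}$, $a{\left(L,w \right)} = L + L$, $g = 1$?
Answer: $-276$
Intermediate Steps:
$a{\left(L,w \right)} = 2 L$
$x{\left(U \right)} = -3 + \frac{1}{U}$ ($x{\left(U \right)} = -4 + \left(\frac{U}{U} + 1 \frac{1}{U}\right) = -4 + \left(1 + \frac{1}{U}\right) = -3 + \frac{1}{U}$)
$x{\left(1 \right)} \left(10 + a{\left(4,-5 \right)} 16\right) = \left(-3 + 1^{-1}\right) \left(10 + 2 \cdot 4 \cdot 16\right) = \left(-3 + 1\right) \left(10 + 8 \cdot 16\right) = - 2 \left(10 + 128\right) = \left(-2\right) 138 = -276$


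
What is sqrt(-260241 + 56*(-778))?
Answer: I*sqrt(303809) ≈ 551.19*I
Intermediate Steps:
sqrt(-260241 + 56*(-778)) = sqrt(-260241 - 43568) = sqrt(-303809) = I*sqrt(303809)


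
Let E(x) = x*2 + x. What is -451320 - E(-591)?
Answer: -449547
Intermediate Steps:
E(x) = 3*x (E(x) = 2*x + x = 3*x)
-451320 - E(-591) = -451320 - 3*(-591) = -451320 - 1*(-1773) = -451320 + 1773 = -449547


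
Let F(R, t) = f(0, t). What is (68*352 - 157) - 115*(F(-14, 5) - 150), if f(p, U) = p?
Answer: 41029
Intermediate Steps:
F(R, t) = 0
(68*352 - 157) - 115*(F(-14, 5) - 150) = (68*352 - 157) - 115*(0 - 150) = (23936 - 157) - 115*(-150) = 23779 - 1*(-17250) = 23779 + 17250 = 41029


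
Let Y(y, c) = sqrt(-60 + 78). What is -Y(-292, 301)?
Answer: -3*sqrt(2) ≈ -4.2426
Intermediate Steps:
Y(y, c) = 3*sqrt(2) (Y(y, c) = sqrt(18) = 3*sqrt(2))
-Y(-292, 301) = -3*sqrt(2)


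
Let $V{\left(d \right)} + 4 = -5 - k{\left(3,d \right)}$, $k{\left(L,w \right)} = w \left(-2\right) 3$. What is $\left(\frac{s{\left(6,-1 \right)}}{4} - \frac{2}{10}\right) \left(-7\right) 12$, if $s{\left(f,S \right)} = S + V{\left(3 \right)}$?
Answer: $- \frac{756}{5} \approx -151.2$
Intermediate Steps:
$k{\left(L,w \right)} = - 6 w$ ($k{\left(L,w \right)} = - 2 w 3 = - 6 w$)
$V{\left(d \right)} = -9 + 6 d$ ($V{\left(d \right)} = -4 - \left(5 - 6 d\right) = -4 + \left(-5 + 6 d\right) = -9 + 6 d$)
$s{\left(f,S \right)} = 9 + S$ ($s{\left(f,S \right)} = S + \left(-9 + 6 \cdot 3\right) = S + \left(-9 + 18\right) = S + 9 = 9 + S$)
$\left(\frac{s{\left(6,-1 \right)}}{4} - \frac{2}{10}\right) \left(-7\right) 12 = \left(\frac{9 - 1}{4} - \frac{2}{10}\right) \left(-7\right) 12 = \left(8 \cdot \frac{1}{4} - \frac{1}{5}\right) \left(-7\right) 12 = \left(2 - \frac{1}{5}\right) \left(-7\right) 12 = \frac{9}{5} \left(-7\right) 12 = \left(- \frac{63}{5}\right) 12 = - \frac{756}{5}$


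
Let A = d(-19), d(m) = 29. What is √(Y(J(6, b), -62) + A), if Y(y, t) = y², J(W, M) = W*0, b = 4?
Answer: √29 ≈ 5.3852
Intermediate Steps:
J(W, M) = 0
A = 29
√(Y(J(6, b), -62) + A) = √(0² + 29) = √(0 + 29) = √29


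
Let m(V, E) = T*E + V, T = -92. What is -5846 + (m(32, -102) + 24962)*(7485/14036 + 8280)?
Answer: 1997760209557/7018 ≈ 2.8466e+8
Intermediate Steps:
m(V, E) = V - 92*E (m(V, E) = -92*E + V = V - 92*E)
-5846 + (m(32, -102) + 24962)*(7485/14036 + 8280) = -5846 + ((32 - 92*(-102)) + 24962)*(7485/14036 + 8280) = -5846 + ((32 + 9384) + 24962)*(7485*(1/14036) + 8280) = -5846 + (9416 + 24962)*(7485/14036 + 8280) = -5846 + 34378*(116225565/14036) = -5846 + 1997801236785/7018 = 1997760209557/7018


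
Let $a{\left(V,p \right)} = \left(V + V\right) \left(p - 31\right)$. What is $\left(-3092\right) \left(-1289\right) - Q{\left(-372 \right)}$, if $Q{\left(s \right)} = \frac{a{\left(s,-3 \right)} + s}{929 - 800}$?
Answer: $\frac{171371976}{43} \approx 3.9854 \cdot 10^{6}$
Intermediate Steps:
$a{\left(V,p \right)} = 2 V \left(-31 + p\right)$
$Q{\left(s \right)} = - \frac{67 s}{129}$ ($Q{\left(s \right)} = \frac{2 s \left(-31 - 3\right) + s}{929 - 800} = \frac{2 s \left(-34\right) + s}{129} = \left(- 68 s + s\right) \frac{1}{129} = - 67 s \frac{1}{129} = - \frac{67 s}{129}$)
$\left(-3092\right) \left(-1289\right) - Q{\left(-372 \right)} = \left(-3092\right) \left(-1289\right) - \left(- \frac{67}{129}\right) \left(-372\right) = 3985588 - \frac{8308}{43} = \frac{171371976}{43}$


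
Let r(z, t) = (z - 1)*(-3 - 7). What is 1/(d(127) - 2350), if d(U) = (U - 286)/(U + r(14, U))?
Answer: -1/2297 ≈ -0.00043535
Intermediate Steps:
r(z, t) = 10 - 10*z (r(z, t) = (-1 + z)*(-10) = 10 - 10*z)
d(U) = (-286 + U)/(-130 + U) (d(U) = (U - 286)/(U + (10 - 10*14)) = (-286 + U)/(U + (10 - 140)) = (-286 + U)/(U - 130) = (-286 + U)/(-130 + U))
1/(d(127) - 2350) = 1/((-286 + 127)/(-130 + 127) - 2350) = 1/(-159/(-3) - 2350) = 1/(-⅓*(-159) - 2350) = 1/(53 - 2350) = 1/(-2297) = -1/2297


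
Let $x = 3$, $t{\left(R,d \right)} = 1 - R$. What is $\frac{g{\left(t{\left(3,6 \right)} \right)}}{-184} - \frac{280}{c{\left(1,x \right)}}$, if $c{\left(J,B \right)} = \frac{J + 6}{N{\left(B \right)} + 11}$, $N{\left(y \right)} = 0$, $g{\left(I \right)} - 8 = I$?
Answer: $- \frac{40483}{92} \approx -440.03$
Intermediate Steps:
$g{\left(I \right)} = 8 + I$
$c{\left(J,B \right)} = \frac{6}{11} + \frac{J}{11}$ ($c{\left(J,B \right)} = \frac{J + 6}{0 + 11} = \frac{6 + J}{11} = \left(6 + J\right) \frac{1}{11} = \frac{6}{11} + \frac{J}{11}$)
$\frac{g{\left(t{\left(3,6 \right)} \right)}}{-184} - \frac{280}{c{\left(1,x \right)}} = \frac{8 + \left(1 - 3\right)}{-184} - \frac{280}{\frac{6}{11} + \frac{1}{11} \cdot 1} = \left(8 + \left(1 - 3\right)\right) \left(- \frac{1}{184}\right) - \frac{280}{\frac{6}{11} + \frac{1}{11}} = \left(8 - 2\right) \left(- \frac{1}{184}\right) - \frac{280}{\frac{7}{11}} = 6 \left(- \frac{1}{184}\right) - 440 = - \frac{3}{92} - 440 = - \frac{40483}{92}$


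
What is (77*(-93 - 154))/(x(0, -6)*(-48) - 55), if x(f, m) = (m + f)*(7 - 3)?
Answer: -19019/1097 ≈ -17.337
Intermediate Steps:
x(f, m) = 4*f + 4*m (x(f, m) = (f + m)*4 = 4*f + 4*m)
(77*(-93 - 154))/(x(0, -6)*(-48) - 55) = (77*(-93 - 154))/((4*0 + 4*(-6))*(-48) - 55) = (77*(-247))/((0 - 24)*(-48) - 55) = -19019/(-24*(-48) - 55) = -19019/(1152 - 55) = -19019/1097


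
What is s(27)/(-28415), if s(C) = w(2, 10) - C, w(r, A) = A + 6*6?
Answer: -19/28415 ≈ -0.00066866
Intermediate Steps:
w(r, A) = 36 + A (w(r, A) = A + 36 = 36 + A)
s(C) = 46 - C (s(C) = (36 + 10) - C = 46 - C)
s(27)/(-28415) = (46 - 1*27)/(-28415) = (46 - 27)*(-1/28415) = 19*(-1/28415) = -19/28415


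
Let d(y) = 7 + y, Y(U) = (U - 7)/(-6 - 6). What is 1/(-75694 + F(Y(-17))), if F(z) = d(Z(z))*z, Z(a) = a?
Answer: -1/75676 ≈ -1.3214e-5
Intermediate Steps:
Y(U) = 7/12 - U/12 (Y(U) = (-7 + U)/(-12) = (-7 + U)*(-1/12) = 7/12 - U/12)
F(z) = z*(7 + z) (F(z) = (7 + z)*z = z*(7 + z))
1/(-75694 + F(Y(-17))) = 1/(-75694 + (7/12 - 1/12*(-17))*(7 + (7/12 - 1/12*(-17)))) = 1/(-75694 + (7/12 + 17/12)*(7 + (7/12 + 17/12))) = 1/(-75694 + 2*(7 + 2)) = 1/(-75694 + 2*9) = 1/(-75694 + 18) = 1/(-75676) = -1/75676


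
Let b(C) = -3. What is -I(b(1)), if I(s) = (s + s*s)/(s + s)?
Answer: 1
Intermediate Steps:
I(s) = (s + s²)/(2*s) (I(s) = (s + s²)/((2*s)) = (s + s²)*(1/(2*s)) = (s + s²)/(2*s))
-I(b(1)) = -(½ + (½)*(-3)) = -(½ - 3/2) = -1*(-1) = 1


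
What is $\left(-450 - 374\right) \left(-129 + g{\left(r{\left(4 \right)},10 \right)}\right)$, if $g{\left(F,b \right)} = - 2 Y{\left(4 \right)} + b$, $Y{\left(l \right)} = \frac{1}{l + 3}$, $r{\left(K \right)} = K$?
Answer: $\frac{688040}{7} \approx 98291.0$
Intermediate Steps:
$Y{\left(l \right)} = \frac{1}{3 + l}$
$g{\left(F,b \right)} = - \frac{2}{7} + b$ ($g{\left(F,b \right)} = - \frac{2}{3 + 4} + b = - \frac{2}{7} + b$)
$\left(-450 - 374\right) \left(-129 + g{\left(r{\left(4 \right)},10 \right)}\right) = \left(-450 - 374\right) \left(-129 + \left(- \frac{2}{7} + 10\right)\right) = - 824 \left(-129 + \frac{68}{7}\right) = \left(-824\right) \left(- \frac{835}{7}\right) = \frac{688040}{7}$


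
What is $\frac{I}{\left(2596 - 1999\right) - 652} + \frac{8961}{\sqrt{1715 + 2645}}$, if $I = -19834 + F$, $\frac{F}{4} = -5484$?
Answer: $\frac{8354}{11} + \frac{8961 \sqrt{1090}}{2180} \approx 895.17$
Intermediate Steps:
$F = -21936$ ($F = 4 \left(-5484\right) = -21936$)
$I = -41770$ ($I = -19834 - 21936 = -41770$)
$\frac{I}{\left(2596 - 1999\right) - 652} + \frac{8961}{\sqrt{1715 + 2645}} = - \frac{41770}{\left(2596 - 1999\right) - 652} + \frac{8961}{\sqrt{1715 + 2645}} = - \frac{41770}{597 - 652} + \frac{8961}{\sqrt{4360}} = - \frac{41770}{-55} + \frac{8961}{2 \sqrt{1090}} = \left(-41770\right) \left(- \frac{1}{55}\right) + 8961 \frac{\sqrt{1090}}{2180} = \frac{8354}{11} + \frac{8961 \sqrt{1090}}{2180}$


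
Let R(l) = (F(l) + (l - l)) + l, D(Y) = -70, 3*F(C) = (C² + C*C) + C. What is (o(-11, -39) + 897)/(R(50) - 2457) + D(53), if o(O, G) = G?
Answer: -11888/167 ≈ -71.186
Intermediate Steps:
F(C) = C/3 + 2*C²/3 (F(C) = ((C² + C*C) + C)/3 = ((C² + C²) + C)/3 = (2*C² + C)/3 = (C + 2*C²)/3 = C/3 + 2*C²/3)
R(l) = l + l*(1 + 2*l)/3 (R(l) = (l*(1 + 2*l)/3 + (l - l)) + l = (l*(1 + 2*l)/3 + 0) + l = l*(1 + 2*l)/3 + l = l + l*(1 + 2*l)/3)
(o(-11, -39) + 897)/(R(50) - 2457) + D(53) = (-39 + 897)/((⅔)*50*(2 + 50) - 2457) - 70 = 858/((⅔)*50*52 - 2457) - 70 = 858/(5200/3 - 2457) - 70 = 858/(-2171/3) - 70 = 858*(-3/2171) - 70 = -198/167 - 70 = -11888/167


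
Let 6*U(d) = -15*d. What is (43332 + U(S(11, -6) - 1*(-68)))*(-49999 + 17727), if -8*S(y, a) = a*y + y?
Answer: -1392369389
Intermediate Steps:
S(y, a) = -y/8 - a*y/8 (S(y, a) = -(a*y + y)/8 = -(y + a*y)/8 = -y/8 - a*y/8)
U(d) = -5*d/2 (U(d) = (-15*d)/6 = -5*d/2)
(43332 + U(S(11, -6) - 1*(-68)))*(-49999 + 17727) = (43332 - 5*(-1/8*11*(1 - 6) - 1*(-68))/2)*(-49999 + 17727) = (43332 - 5*(-1/8*11*(-5) + 68)/2)*(-32272) = (43332 - 5*(55/8 + 68)/2)*(-32272) = (43332 - 5/2*599/8)*(-32272) = (43332 - 2995/16)*(-32272) = (690317/16)*(-32272) = -1392369389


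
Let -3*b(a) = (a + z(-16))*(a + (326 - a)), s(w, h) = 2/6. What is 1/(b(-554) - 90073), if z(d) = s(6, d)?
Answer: -9/269171 ≈ -3.3436e-5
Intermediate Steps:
s(w, h) = 1/3 (s(w, h) = 2*(1/6) = 1/3)
z(d) = 1/3
b(a) = -326/9 - 326*a/3 (b(a) = -(a + 1/3)*(a + (326 - a))/3 = -(1/3 + a)*326/3 = -(326/3 + 326*a)/3 = -326/9 - 326*a/3)
1/(b(-554) - 90073) = 1/((-326/9 - 326/3*(-554)) - 90073) = 1/((-326/9 + 180604/3) - 90073) = 1/(541486/9 - 90073) = 1/(-269171/9) = -9/269171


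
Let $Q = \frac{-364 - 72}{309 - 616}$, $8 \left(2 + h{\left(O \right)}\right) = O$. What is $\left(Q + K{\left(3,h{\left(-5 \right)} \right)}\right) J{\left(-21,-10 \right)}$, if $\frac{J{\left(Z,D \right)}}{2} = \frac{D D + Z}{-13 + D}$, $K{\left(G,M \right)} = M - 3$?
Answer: $\frac{35471}{1228} \approx 28.885$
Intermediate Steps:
$h{\left(O \right)} = -2 + \frac{O}{8}$
$Q = \frac{436}{307}$ ($Q = - \frac{436}{-307} = \left(-436\right) \left(- \frac{1}{307}\right) = \frac{436}{307} \approx 1.4202$)
$K{\left(G,M \right)} = -3 + M$
$J{\left(Z,D \right)} = \frac{2 \left(Z + D^{2}\right)}{-13 + D}$ ($J{\left(Z,D \right)} = 2 \frac{D D + Z}{-13 + D} = 2 \frac{D^{2} + Z}{-13 + D} = 2 \frac{Z + D^{2}}{-13 + D} = \frac{2 \left(Z + D^{2}\right)}{-13 + D}$)
$\left(Q + K{\left(3,h{\left(-5 \right)} \right)}\right) J{\left(-21,-10 \right)} = \left(\frac{436}{307} + \left(-3 + \left(-2 + \frac{1}{8} \left(-5\right)\right)\right)\right) \frac{2 \left(-21 + \left(-10\right)^{2}\right)}{-13 - 10} = \left(\frac{436}{307} - \frac{45}{8}\right) \frac{2 \left(-21 + 100\right)}{-23} = \left(\frac{436}{307} - \frac{45}{8}\right) 2 \left(- \frac{1}{23}\right) 79 = \left(\frac{436}{307} - \frac{45}{8}\right) \left(- \frac{158}{23}\right) = \left(- \frac{10327}{2456}\right) \left(- \frac{158}{23}\right) = \frac{35471}{1228}$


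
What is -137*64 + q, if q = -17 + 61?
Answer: -8724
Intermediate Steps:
q = 44
-137*64 + q = -137*64 + 44 = -8768 + 44 = -8724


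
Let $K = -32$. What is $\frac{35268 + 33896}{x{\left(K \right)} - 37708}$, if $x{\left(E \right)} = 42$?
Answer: $- \frac{34582}{18833} \approx -1.8362$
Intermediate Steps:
$\frac{35268 + 33896}{x{\left(K \right)} - 37708} = \frac{35268 + 33896}{42 - 37708} = \frac{69164}{-37666} = 69164 \left(- \frac{1}{37666}\right) = - \frac{34582}{18833}$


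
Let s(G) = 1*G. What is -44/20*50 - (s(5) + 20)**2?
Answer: -735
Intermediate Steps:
s(G) = G
-44/20*50 - (s(5) + 20)**2 = -44/20*50 - (5 + 20)**2 = -44*1/20*50 - 1*25**2 = -11/5*50 - 1*625 = -110 - 625 = -735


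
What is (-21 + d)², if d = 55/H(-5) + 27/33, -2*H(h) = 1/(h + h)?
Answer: 141086884/121 ≈ 1.1660e+6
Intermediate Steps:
H(h) = -1/(4*h) (H(h) = -1/(2*(h + h)) = -1/(2*h)/2 = -1/(4*h))
d = 12109/11 (d = 55/((-¼/(-5))) + 27/33 = 55/((-¼*(-⅕))) + 27*(1/33) = 55/(1/20) + 9/11 = 55*20 + 9/11 = 1100 + 9/11 = 12109/11 ≈ 1100.8)
(-21 + d)² = (-21 + 12109/11)² = (11878/11)² = 141086884/121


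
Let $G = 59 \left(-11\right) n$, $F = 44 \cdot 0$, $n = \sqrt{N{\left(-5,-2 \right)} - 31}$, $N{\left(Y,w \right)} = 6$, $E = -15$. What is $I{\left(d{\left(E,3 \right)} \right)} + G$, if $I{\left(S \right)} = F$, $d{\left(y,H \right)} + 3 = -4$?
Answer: $- 3245 i \approx - 3245.0 i$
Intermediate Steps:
$n = 5 i$ ($n = \sqrt{6 - 31} = \sqrt{-25} = 5 i \approx 5.0 i$)
$d{\left(y,H \right)} = -7$ ($d{\left(y,H \right)} = -3 - 4 = -7$)
$F = 0$
$I{\left(S \right)} = 0$
$G = - 3245 i$ ($G = 59 \left(-11\right) 5 i = - 649 \cdot 5 i = - 3245 i \approx - 3245.0 i$)
$I{\left(d{\left(E,3 \right)} \right)} + G = 0 - 3245 i = - 3245 i$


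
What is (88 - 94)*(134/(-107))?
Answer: 804/107 ≈ 7.5140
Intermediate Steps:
(88 - 94)*(134/(-107)) = -804*(-1)/107 = -6*(-134/107) = 804/107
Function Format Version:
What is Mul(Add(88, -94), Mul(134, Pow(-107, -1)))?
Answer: Rational(804, 107) ≈ 7.5140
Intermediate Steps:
Mul(Add(88, -94), Mul(134, Pow(-107, -1))) = Mul(-6, Mul(134, Rational(-1, 107))) = Mul(-6, Rational(-134, 107)) = Rational(804, 107)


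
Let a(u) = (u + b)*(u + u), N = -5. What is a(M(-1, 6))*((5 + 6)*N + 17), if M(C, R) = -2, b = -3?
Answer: -760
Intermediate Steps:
a(u) = 2*u*(-3 + u) (a(u) = (u - 3)*(u + u) = (-3 + u)*(2*u) = 2*u*(-3 + u))
a(M(-1, 6))*((5 + 6)*N + 17) = (2*(-2)*(-3 - 2))*((5 + 6)*(-5) + 17) = (2*(-2)*(-5))*(11*(-5) + 17) = 20*(-55 + 17) = 20*(-38) = -760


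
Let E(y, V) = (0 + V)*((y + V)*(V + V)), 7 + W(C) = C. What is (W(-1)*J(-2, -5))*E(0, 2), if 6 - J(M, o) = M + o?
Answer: -1664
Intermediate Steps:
W(C) = -7 + C
J(M, o) = 6 - M - o (J(M, o) = 6 - (M + o) = 6 + (-M - o) = 6 - M - o)
E(y, V) = 2*V²*(V + y) (E(y, V) = V*((V + y)*(2*V)) = V*(2*V*(V + y)) = 2*V²*(V + y))
(W(-1)*J(-2, -5))*E(0, 2) = ((-7 - 1)*(6 - 1*(-2) - 1*(-5)))*(2*2²*(2 + 0)) = (-8*(6 + 2 + 5))*(2*4*2) = -8*13*16 = -104*16 = -1664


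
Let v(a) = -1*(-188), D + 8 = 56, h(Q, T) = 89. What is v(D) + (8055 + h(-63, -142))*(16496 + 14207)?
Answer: 250045420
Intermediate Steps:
D = 48 (D = -8 + 56 = 48)
v(a) = 188
v(D) + (8055 + h(-63, -142))*(16496 + 14207) = 188 + (8055 + 89)*(16496 + 14207) = 188 + 8144*30703 = 188 + 250045232 = 250045420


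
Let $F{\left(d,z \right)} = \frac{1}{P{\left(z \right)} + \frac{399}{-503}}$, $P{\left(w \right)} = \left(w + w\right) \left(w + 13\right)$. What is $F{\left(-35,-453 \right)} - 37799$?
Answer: $- \frac{7579286177776}{200515521} \approx -37799.0$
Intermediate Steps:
$P{\left(w \right)} = 2 w \left(13 + w\right)$
$F{\left(d,z \right)} = \frac{1}{- \frac{399}{503} + 2 z \left(13 + z\right)}$ ($F{\left(d,z \right)} = \frac{1}{2 z \left(13 + z\right) + \frac{399}{-503}} = \frac{1}{2 z \left(13 + z\right) + 399 \left(- \frac{1}{503}\right)} = \frac{1}{2 z \left(13 + z\right) - \frac{399}{503}} = \frac{1}{- \frac{399}{503} + 2 z \left(13 + z\right)}$)
$F{\left(-35,-453 \right)} - 37799 = \frac{503}{-399 + 1006 \left(-453\right) \left(13 - 453\right)} - 37799 = \frac{503}{-399 + 1006 \left(-453\right) \left(-440\right)} + \left(-213858 + 176059\right) = \frac{503}{-399 + 200515920} - 37799 = \frac{503}{200515521} - 37799 = - \frac{7579286177776}{200515521}$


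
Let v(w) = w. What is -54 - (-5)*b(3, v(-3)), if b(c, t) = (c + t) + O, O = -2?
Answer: -64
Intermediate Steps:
b(c, t) = -2 + c + t (b(c, t) = (c + t) - 2 = -2 + c + t)
-54 - (-5)*b(3, v(-3)) = -54 - (-5)*(-2 + 3 - 3) = -54 - (-5)*(-2) = -54 - 1*10 = -54 - 10 = -64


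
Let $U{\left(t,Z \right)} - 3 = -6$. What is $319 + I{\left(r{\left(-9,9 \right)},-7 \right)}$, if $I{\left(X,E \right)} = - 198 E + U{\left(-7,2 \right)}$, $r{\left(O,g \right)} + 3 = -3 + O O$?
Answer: $1702$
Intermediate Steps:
$r{\left(O,g \right)} = -6 + O^{2}$ ($r{\left(O,g \right)} = -3 + \left(-3 + O O\right) = -3 + \left(-3 + O^{2}\right) = -6 + O^{2}$)
$U{\left(t,Z \right)} = -3$ ($U{\left(t,Z \right)} = 3 - 6 = -3$)
$I{\left(X,E \right)} = -3 - 198 E$ ($I{\left(X,E \right)} = - 198 E - 3 = -3 - 198 E$)
$319 + I{\left(r{\left(-9,9 \right)},-7 \right)} = 319 - -1383 = 319 + \left(-3 + 1386\right) = 319 + 1383 = 1702$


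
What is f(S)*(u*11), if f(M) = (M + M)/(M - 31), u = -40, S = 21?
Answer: 1848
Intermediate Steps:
f(M) = 2*M/(-31 + M) (f(M) = (2*M)/(-31 + M) = 2*M/(-31 + M))
f(S)*(u*11) = (2*21/(-31 + 21))*(-40*11) = (2*21/(-10))*(-440) = (2*21*(-⅒))*(-440) = -21/5*(-440) = 1848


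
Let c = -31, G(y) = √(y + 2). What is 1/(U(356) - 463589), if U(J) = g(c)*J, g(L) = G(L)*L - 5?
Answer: I/(-465369*I + 11036*√29) ≈ -2.1143e-6 + 2.7002e-7*I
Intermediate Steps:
G(y) = √(2 + y)
g(L) = -5 + L*√(2 + L) (g(L) = √(2 + L)*L - 5 = L*√(2 + L) - 5 = -5 + L*√(2 + L))
U(J) = J*(-5 - 31*I*√29) (U(J) = (-5 - 31*√(2 - 31))*J = (-5 - 31*I*√29)*J = J*(-5 - 31*I*√29))
1/(U(356) - 463589) = 1/(-1*356*(5 + 31*I*√29) - 463589) = 1/((-1780 - 11036*I*√29) - 463589) = 1/(-465369 - 11036*I*√29)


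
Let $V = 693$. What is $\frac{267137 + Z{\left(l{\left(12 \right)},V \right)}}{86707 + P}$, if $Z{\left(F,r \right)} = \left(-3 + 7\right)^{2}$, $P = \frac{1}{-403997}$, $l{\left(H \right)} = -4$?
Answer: $\frac{107929010541}{35029367878} \approx 3.0811$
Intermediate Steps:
$P = - \frac{1}{403997} \approx -2.4753 \cdot 10^{-6}$
$Z{\left(F,r \right)} = 16$ ($Z{\left(F,r \right)} = 4^{2} = 16$)
$\frac{267137 + Z{\left(l{\left(12 \right)},V \right)}}{86707 + P} = \frac{267137 + 16}{86707 - \frac{1}{403997}} = \frac{267153}{\frac{35029367878}{403997}} = 267153 \cdot \frac{403997}{35029367878} = \frac{107929010541}{35029367878}$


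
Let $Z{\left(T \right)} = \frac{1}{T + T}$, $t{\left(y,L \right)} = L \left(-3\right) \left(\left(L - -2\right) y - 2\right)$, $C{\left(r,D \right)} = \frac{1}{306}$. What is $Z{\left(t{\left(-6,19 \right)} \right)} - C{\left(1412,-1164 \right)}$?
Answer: $- \frac{2381}{744192} \approx -0.0031994$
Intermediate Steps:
$C{\left(r,D \right)} = \frac{1}{306}$
$t{\left(y,L \right)} = - 3 L \left(-2 + y \left(2 + L\right)\right)$ ($t{\left(y,L \right)} = - 3 L \left(\left(L + 2\right) y - 2\right) = - 3 L \left(\left(2 + L\right) y - 2\right) = - 3 L \left(y \left(2 + L\right) - 2\right) = - 3 L \left(-2 + y \left(2 + L\right)\right)$)
$Z{\left(T \right)} = \frac{1}{2 T}$
$Z{\left(t{\left(-6,19 \right)} \right)} - C{\left(1412,-1164 \right)} = \frac{1}{2 \cdot 3 \cdot 19 \left(2 - -12 - 19 \left(-6\right)\right)} - \frac{1}{306} = \frac{1}{2 \cdot 3 \cdot 19 \left(2 + 12 + 114\right)} - \frac{1}{306} = \frac{1}{2 \cdot 3 \cdot 19 \cdot 128} - \frac{1}{306} = \frac{1}{2 \cdot 7296} - \frac{1}{306} = \frac{1}{2} \cdot \frac{1}{7296} - \frac{1}{306} = \frac{1}{14592} - \frac{1}{306} = - \frac{2381}{744192}$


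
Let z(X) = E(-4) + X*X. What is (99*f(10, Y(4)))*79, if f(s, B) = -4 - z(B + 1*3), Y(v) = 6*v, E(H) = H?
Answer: -5701509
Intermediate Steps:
z(X) = -4 + X² (z(X) = -4 + X*X = -4 + X²)
f(s, B) = -(3 + B)² (f(s, B) = -4 - (-4 + (B + 1*3)²) = -4 - (-4 + (B + 3)²) = -4 - (-4 + (3 + B)²) = -4 + (4 - (3 + B)²) = -(3 + B)²)
(99*f(10, Y(4)))*79 = (99*(-(3 + 6*4)²))*79 = (99*(-(3 + 24)²))*79 = (99*(-1*27²))*79 = (99*(-1*729))*79 = (99*(-729))*79 = -72171*79 = -5701509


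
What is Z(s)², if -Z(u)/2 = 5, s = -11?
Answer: 100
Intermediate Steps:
Z(u) = -10 (Z(u) = -2*5 = -10)
Z(s)² = (-10)² = 100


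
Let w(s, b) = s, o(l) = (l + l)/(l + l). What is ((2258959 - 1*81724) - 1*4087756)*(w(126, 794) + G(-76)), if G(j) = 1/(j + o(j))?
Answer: -18052512929/75 ≈ -2.4070e+8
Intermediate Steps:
o(l) = 1 (o(l) = (2*l)/((2*l)) = (2*l)*(1/(2*l)) = 1)
G(j) = 1/(1 + j) (G(j) = 1/(j + 1) = 1/(1 + j))
((2258959 - 1*81724) - 1*4087756)*(w(126, 794) + G(-76)) = ((2258959 - 1*81724) - 1*4087756)*(126 + 1/(1 - 76)) = ((2258959 - 81724) - 4087756)*(126 + 1/(-75)) = (2177235 - 4087756)*(126 - 1/75) = -1910521*9449/75 = -18052512929/75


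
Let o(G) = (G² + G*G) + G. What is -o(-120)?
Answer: -28680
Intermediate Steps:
o(G) = G + 2*G² (o(G) = (G² + G²) + G = 2*G² + G = G + 2*G²)
-o(-120) = -(-120)*(1 + 2*(-120)) = -(-120)*(1 - 240) = -(-120)*(-239) = -1*28680 = -28680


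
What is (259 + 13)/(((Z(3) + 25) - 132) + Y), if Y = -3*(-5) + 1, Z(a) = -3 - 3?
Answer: -272/97 ≈ -2.8041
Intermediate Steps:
Z(a) = -6
Y = 16 (Y = 15 + 1 = 16)
(259 + 13)/(((Z(3) + 25) - 132) + Y) = (259 + 13)/(((-6 + 25) - 132) + 16) = 272/((19 - 132) + 16) = 272/(-113 + 16) = 272/(-97) = 272*(-1/97) = -272/97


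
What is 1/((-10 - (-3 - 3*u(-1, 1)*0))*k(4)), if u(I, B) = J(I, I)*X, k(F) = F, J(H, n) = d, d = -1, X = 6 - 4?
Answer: -1/28 ≈ -0.035714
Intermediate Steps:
X = 2
J(H, n) = -1
u(I, B) = -2 (u(I, B) = -1*2 = -2)
1/((-10 - (-3 - 3*u(-1, 1)*0))*k(4)) = 1/((-10 - (-3 - 3*(-2)*0))*4) = 1/((-10 - (-3 + 6*0))*4) = 1/((-10 - (-3 + 0))*4) = 1/((-10 - 1*(-3))*4) = 1/((-10 + 3)*4) = 1/(-7*4) = 1/(-28) = -1/28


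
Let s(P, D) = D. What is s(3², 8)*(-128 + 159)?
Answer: 248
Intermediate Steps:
s(3², 8)*(-128 + 159) = 8*(-128 + 159) = 8*31 = 248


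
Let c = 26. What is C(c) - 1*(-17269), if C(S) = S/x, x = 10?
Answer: 86358/5 ≈ 17272.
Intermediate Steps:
C(S) = S/10
C(c) - 1*(-17269) = (⅒)*26 - 1*(-17269) = 13/5 + 17269 = 86358/5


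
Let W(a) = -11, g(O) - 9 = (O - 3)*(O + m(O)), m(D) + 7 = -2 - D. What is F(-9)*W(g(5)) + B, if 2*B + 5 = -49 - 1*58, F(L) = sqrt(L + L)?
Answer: -56 - 33*I*sqrt(2) ≈ -56.0 - 46.669*I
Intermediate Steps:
m(D) = -9 - D (m(D) = -7 + (-2 - D) = -9 - D)
F(L) = sqrt(2)*sqrt(L) (F(L) = sqrt(2*L) = sqrt(2)*sqrt(L))
g(O) = 36 - 9*O (g(O) = 9 + (O - 3)*(O + (-9 - O)) = 9 + (-3 + O)*(-9) = 9 + (27 - 9*O) = 36 - 9*O)
B = -56 (B = -5/2 + (-49 - 1*58)/2 = -5/2 + (-49 - 58)/2 = -5/2 + (1/2)*(-107) = -5/2 - 107/2 = -56)
F(-9)*W(g(5)) + B = (sqrt(2)*sqrt(-9))*(-11) - 56 = (sqrt(2)*(3*I))*(-11) - 56 = (3*I*sqrt(2))*(-11) - 56 = -33*I*sqrt(2) - 56 = -56 - 33*I*sqrt(2)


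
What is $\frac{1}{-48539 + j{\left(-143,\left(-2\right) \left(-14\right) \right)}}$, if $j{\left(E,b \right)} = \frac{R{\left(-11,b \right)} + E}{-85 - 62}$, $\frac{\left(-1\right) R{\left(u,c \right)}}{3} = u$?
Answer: $- \frac{147}{7135123} \approx -2.0602 \cdot 10^{-5}$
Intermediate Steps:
$R{\left(u,c \right)} = - 3 u$
$j{\left(E,b \right)} = - \frac{11}{49} - \frac{E}{147}$ ($j{\left(E,b \right)} = \frac{\left(-3\right) \left(-11\right) + E}{-85 - 62} = \frac{33 + E}{-147} = \left(33 + E\right) \left(- \frac{1}{147}\right) = - \frac{11}{49} - \frac{E}{147}$)
$\frac{1}{-48539 + j{\left(-143,\left(-2\right) \left(-14\right) \right)}} = \frac{1}{-48539 - - \frac{110}{147}} = \frac{1}{-48539 + \left(- \frac{11}{49} + \frac{143}{147}\right)} = \frac{1}{-48539 + \frac{110}{147}} = \frac{1}{- \frac{7135123}{147}} = - \frac{147}{7135123}$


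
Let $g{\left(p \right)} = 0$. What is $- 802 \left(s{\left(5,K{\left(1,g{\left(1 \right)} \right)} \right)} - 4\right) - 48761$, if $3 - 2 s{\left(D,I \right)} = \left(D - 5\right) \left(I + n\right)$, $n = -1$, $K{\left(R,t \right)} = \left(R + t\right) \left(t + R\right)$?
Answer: $-46756$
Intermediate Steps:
$K{\left(R,t \right)} = \left(R + t\right)^{2}$ ($K{\left(R,t \right)} = \left(R + t\right) \left(R + t\right) = \left(R + t\right)^{2}$)
$s{\left(D,I \right)} = \frac{3}{2} - \frac{\left(-1 + I\right) \left(-5 + D\right)}{2}$ ($s{\left(D,I \right)} = \frac{3}{2} - \frac{\left(D - 5\right) \left(I - 1\right)}{2} = \frac{3}{2} - \frac{\left(-5 + D\right) \left(-1 + I\right)}{2} = \frac{3}{2} - \frac{\left(-1 + I\right) \left(-5 + D\right)}{2}$)
$- 802 \left(s{\left(5,K{\left(1,g{\left(1 \right)} \right)} \right)} - 4\right) - 48761 = - 802 \left(\left(-1 + \frac{1}{2} \cdot 5 + \frac{5 \left(1 + 0\right)^{2}}{2} - \frac{5 \left(1 + 0\right)^{2}}{2}\right) - 4\right) - 48761 = - 802 \left(\left(-1 + \frac{5}{2} + \frac{5 \cdot 1^{2}}{2} - \frac{5 \cdot 1^{2}}{2}\right) - 4\right) - 48761 = - 802 \left(\left(-1 + \frac{5}{2} + \frac{5}{2} \cdot 1 - \frac{5}{2} \cdot 1\right) - 4\right) - 48761 = - 802 \left(\left(-1 + \frac{5}{2} + \frac{5}{2} - \frac{5}{2}\right) - 4\right) - 48761 = - 802 \left(\frac{3}{2} - 4\right) - 48761 = \left(-802\right) \left(- \frac{5}{2}\right) - 48761 = 2005 - 48761 = -46756$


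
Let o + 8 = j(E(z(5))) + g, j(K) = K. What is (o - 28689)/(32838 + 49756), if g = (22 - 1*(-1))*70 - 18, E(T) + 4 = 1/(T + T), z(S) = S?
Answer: -271089/825940 ≈ -0.32822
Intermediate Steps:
E(T) = -4 + 1/(2*T) (E(T) = -4 + 1/(T + T) = -4 + 1/(2*T))
g = 1592 (g = (22 + 1)*70 - 18 = 23*70 - 18 = 1610 - 18 = 1592)
o = 15801/10 (o = -8 + ((-4 + (1/2)/5) + 1592) = -8 + ((-4 + (1/2)*(1/5)) + 1592) = -8 + ((-4 + 1/10) + 1592) = -8 + (-39/10 + 1592) = -8 + 15881/10 = 15801/10 ≈ 1580.1)
(o - 28689)/(32838 + 49756) = (15801/10 - 28689)/(32838 + 49756) = -271089/10/82594 = -271089/10*1/82594 = -271089/825940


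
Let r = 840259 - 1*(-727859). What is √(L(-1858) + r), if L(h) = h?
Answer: 2*√391565 ≈ 1251.5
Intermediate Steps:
r = 1568118 (r = 840259 + 727859 = 1568118)
√(L(-1858) + r) = √(-1858 + 1568118) = √1566260 = 2*√391565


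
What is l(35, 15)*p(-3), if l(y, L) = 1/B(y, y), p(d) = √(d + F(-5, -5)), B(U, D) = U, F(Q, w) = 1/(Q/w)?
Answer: I*√2/35 ≈ 0.040406*I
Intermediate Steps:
F(Q, w) = w/Q
p(d) = √(1 + d) (p(d) = √(d - 5/(-5)) = √(d - 5*(-⅕)) = √(d + 1) = √(1 + d))
l(y, L) = 1/y
l(35, 15)*p(-3) = √(1 - 3)/35 = √(-2)/35 = (I*√2)/35 = I*√2/35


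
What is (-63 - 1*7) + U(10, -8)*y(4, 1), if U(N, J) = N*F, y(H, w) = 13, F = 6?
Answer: 710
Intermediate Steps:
U(N, J) = 6*N (U(N, J) = N*6 = 6*N)
(-63 - 1*7) + U(10, -8)*y(4, 1) = (-63 - 1*7) + (6*10)*13 = (-63 - 7) + 60*13 = -70 + 780 = 710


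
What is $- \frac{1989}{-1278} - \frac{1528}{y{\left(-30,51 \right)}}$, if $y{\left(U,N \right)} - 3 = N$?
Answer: $- \frac{102521}{3834} \approx -26.74$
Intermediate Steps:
$y{\left(U,N \right)} = 3 + N$
$- \frac{1989}{-1278} - \frac{1528}{y{\left(-30,51 \right)}} = - \frac{1989}{-1278} - \frac{1528}{3 + 51} = \left(-1989\right) \left(- \frac{1}{1278}\right) - \frac{1528}{54} = \frac{221}{142} - \frac{764}{27} = - \frac{102521}{3834}$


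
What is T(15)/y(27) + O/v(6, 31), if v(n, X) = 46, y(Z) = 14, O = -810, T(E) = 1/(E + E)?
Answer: -170077/9660 ≈ -17.606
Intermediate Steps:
T(E) = 1/(2*E)
T(15)/y(27) + O/v(6, 31) = ((½)/15)/14 - 810/46 = ((½)*(1/15))*(1/14) - 810*1/46 = (1/30)*(1/14) - 405/23 = 1/420 - 405/23 = -170077/9660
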